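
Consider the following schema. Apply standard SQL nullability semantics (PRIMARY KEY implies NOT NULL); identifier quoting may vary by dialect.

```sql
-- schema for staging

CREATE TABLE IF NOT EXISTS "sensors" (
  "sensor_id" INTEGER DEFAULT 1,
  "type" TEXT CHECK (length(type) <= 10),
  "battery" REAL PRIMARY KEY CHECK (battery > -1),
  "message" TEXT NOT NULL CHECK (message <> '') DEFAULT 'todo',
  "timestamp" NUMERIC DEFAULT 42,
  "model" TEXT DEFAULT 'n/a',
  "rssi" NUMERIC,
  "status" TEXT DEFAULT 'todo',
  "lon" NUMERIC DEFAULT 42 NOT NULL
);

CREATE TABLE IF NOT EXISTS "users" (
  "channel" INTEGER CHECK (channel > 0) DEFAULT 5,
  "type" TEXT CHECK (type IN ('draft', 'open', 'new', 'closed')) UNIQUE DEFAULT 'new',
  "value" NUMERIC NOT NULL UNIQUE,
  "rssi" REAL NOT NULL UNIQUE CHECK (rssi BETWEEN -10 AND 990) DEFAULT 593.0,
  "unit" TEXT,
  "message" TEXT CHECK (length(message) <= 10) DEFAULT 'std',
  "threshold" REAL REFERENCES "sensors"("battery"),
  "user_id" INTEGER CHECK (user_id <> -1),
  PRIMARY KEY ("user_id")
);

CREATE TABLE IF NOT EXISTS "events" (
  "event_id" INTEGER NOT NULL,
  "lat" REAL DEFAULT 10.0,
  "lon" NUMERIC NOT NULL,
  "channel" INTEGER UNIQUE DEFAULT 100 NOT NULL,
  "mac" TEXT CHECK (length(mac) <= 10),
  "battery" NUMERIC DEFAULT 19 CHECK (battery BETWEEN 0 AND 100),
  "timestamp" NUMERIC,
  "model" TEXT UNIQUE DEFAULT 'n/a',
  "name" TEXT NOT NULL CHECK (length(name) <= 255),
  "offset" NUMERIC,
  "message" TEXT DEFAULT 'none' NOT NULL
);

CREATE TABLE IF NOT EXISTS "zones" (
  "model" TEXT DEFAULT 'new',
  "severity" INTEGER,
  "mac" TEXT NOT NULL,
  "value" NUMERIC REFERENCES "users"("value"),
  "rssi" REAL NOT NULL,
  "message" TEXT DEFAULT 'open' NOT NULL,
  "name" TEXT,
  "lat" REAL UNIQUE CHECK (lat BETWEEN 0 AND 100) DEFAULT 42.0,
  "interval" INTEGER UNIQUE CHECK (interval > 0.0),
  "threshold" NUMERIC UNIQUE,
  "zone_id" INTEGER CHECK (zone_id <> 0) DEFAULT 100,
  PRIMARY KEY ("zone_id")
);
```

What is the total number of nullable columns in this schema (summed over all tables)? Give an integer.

sensors: 6 nullable (sensor_id, type, timestamp, model, rssi, status — PK (battery) and explicit NOT NULL columns excluded).
users: 5 nullable (channel, type, unit, message, threshold — PK (user_id) and explicit NOT NULL columns excluded).
events: 6 nullable (lat, mac, battery, timestamp, model, offset — PK none and explicit NOT NULL columns excluded).
zones: 7 nullable (model, severity, value, name, lat, interval, threshold — PK (zone_id) and explicit NOT NULL columns excluded).
Total: 6 + 5 + 6 + 7 = 24.

24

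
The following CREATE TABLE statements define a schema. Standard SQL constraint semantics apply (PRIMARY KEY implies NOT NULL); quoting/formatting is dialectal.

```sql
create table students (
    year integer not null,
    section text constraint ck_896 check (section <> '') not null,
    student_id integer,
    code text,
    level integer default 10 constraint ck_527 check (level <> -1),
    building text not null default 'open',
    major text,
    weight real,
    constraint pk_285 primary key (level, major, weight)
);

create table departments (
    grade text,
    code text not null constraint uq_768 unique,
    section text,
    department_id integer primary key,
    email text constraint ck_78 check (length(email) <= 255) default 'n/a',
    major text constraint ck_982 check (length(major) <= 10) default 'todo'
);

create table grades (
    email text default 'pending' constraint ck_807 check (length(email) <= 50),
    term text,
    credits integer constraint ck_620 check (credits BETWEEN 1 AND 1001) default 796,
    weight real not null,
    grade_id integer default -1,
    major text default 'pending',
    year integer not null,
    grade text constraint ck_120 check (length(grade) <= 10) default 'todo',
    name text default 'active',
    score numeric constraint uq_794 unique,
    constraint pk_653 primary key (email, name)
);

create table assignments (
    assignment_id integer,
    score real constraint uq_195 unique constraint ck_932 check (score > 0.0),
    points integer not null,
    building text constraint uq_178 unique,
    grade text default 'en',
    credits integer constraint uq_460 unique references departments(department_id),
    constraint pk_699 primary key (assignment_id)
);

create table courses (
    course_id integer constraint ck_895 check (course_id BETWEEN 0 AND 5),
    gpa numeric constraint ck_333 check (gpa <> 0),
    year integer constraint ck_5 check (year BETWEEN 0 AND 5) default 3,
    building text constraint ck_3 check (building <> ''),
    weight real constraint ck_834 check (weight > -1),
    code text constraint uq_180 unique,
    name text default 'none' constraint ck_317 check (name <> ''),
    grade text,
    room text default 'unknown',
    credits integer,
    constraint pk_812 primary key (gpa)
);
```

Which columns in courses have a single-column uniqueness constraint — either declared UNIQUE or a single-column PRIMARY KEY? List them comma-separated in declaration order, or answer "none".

- course_id: no UNIQUE or single-column PK constraint.
- gpa: single-column PRIMARY KEY → unique.
- year: no UNIQUE or single-column PK constraint.
- building: no UNIQUE or single-column PK constraint.
- weight: no UNIQUE or single-column PK constraint.
- code: declared UNIQUE → unique.
- name: no UNIQUE or single-column PK constraint.
- grade: no UNIQUE or single-column PK constraint.
- room: no UNIQUE or single-column PK constraint.
- credits: no UNIQUE or single-column PK constraint.

gpa, code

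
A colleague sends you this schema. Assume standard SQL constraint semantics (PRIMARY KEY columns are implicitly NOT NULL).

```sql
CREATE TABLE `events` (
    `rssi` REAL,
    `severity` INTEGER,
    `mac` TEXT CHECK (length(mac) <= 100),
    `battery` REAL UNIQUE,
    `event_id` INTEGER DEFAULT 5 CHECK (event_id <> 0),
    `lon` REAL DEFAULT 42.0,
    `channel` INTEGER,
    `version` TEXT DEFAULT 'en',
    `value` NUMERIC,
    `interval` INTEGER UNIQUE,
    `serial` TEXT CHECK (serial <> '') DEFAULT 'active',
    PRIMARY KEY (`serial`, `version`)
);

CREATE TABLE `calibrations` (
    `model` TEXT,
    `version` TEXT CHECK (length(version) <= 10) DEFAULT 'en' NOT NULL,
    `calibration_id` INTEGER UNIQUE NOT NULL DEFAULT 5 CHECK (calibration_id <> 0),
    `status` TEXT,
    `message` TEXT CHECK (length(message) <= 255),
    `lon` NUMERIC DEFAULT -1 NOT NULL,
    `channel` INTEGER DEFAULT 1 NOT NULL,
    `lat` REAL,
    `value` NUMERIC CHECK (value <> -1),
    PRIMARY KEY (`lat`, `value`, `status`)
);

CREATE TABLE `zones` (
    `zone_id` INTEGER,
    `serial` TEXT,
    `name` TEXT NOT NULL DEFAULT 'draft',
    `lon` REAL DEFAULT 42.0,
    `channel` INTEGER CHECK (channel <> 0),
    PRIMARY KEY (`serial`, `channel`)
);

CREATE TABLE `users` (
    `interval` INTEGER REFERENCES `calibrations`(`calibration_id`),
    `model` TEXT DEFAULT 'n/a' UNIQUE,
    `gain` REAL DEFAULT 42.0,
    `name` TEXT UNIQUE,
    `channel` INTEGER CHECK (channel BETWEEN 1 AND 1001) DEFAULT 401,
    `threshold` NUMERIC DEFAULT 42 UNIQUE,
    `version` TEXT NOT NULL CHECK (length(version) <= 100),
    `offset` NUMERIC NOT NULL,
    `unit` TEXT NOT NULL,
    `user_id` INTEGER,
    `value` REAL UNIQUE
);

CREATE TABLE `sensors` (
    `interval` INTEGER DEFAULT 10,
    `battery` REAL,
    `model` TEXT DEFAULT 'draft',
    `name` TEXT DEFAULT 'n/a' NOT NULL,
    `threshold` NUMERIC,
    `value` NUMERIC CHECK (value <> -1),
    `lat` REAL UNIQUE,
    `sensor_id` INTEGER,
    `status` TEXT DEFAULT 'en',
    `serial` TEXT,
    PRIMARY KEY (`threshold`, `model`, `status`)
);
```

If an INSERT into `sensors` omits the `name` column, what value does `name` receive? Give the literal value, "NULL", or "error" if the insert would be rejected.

'n/a'

name has an explicit DEFAULT 'n/a'.
When the column is omitted from an INSERT, that default is used.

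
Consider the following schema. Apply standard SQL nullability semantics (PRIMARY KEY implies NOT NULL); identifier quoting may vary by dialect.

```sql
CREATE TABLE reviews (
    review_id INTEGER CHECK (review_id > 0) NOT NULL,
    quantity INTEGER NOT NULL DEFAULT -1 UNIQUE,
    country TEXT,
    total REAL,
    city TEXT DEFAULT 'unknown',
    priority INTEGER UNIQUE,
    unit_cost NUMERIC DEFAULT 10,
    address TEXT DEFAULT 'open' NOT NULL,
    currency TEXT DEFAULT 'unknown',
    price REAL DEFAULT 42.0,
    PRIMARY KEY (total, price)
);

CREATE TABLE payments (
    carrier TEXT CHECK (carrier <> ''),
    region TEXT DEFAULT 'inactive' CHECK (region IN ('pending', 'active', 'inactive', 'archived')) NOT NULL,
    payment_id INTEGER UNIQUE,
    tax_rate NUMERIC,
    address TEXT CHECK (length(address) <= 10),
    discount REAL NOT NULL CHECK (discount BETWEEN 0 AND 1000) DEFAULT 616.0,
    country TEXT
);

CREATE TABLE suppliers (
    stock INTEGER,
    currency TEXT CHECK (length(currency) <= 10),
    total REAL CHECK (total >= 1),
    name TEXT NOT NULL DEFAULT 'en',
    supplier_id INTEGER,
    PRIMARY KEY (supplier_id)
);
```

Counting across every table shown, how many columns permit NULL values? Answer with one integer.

reviews: 5 nullable (country, city, priority, unit_cost, currency — PK (total, price) and explicit NOT NULL columns excluded).
payments: 5 nullable (carrier, payment_id, tax_rate, address, country — PK none and explicit NOT NULL columns excluded).
suppliers: 3 nullable (stock, currency, total — PK (supplier_id) and explicit NOT NULL columns excluded).
Total: 5 + 5 + 3 = 13.

13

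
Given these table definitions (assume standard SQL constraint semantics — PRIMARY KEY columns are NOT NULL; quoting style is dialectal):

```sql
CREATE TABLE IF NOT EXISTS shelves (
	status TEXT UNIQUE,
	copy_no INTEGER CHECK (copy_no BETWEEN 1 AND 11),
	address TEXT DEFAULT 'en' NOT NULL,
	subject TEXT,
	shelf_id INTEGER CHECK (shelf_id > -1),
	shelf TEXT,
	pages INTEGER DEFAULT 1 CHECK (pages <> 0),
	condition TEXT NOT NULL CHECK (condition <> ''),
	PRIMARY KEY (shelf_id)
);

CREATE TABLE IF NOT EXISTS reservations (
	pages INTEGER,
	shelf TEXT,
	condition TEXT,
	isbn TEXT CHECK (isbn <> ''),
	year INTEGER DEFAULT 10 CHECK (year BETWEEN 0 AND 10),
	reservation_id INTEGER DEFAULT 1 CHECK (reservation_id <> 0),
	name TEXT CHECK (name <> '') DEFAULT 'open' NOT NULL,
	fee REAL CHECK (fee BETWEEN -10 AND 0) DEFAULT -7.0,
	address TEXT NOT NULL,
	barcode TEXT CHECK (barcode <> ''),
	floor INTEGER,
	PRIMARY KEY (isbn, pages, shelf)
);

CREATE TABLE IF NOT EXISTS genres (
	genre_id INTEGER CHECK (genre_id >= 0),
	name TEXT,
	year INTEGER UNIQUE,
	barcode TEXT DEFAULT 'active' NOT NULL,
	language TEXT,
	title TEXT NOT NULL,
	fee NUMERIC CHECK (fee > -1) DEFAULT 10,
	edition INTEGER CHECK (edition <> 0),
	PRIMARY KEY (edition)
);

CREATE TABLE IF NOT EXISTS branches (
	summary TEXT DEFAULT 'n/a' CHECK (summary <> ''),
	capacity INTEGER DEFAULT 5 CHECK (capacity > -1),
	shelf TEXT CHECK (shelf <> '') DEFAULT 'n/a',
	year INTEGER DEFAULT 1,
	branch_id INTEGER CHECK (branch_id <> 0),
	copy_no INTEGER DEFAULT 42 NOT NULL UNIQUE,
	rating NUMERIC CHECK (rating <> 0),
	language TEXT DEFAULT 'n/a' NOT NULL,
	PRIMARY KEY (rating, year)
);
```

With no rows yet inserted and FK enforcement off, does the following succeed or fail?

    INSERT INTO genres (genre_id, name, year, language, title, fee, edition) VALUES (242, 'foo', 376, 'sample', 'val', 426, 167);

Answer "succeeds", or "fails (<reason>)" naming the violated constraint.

NOT NULL columns: barcode defaults to 'active'; edition is supplied; title is supplied.
CHECK constraints: 242 satisfies (genre_id >= 0); 426 satisfies (fee > -1); 167 satisfies (edition <> 0).
No constraint is violated.

succeeds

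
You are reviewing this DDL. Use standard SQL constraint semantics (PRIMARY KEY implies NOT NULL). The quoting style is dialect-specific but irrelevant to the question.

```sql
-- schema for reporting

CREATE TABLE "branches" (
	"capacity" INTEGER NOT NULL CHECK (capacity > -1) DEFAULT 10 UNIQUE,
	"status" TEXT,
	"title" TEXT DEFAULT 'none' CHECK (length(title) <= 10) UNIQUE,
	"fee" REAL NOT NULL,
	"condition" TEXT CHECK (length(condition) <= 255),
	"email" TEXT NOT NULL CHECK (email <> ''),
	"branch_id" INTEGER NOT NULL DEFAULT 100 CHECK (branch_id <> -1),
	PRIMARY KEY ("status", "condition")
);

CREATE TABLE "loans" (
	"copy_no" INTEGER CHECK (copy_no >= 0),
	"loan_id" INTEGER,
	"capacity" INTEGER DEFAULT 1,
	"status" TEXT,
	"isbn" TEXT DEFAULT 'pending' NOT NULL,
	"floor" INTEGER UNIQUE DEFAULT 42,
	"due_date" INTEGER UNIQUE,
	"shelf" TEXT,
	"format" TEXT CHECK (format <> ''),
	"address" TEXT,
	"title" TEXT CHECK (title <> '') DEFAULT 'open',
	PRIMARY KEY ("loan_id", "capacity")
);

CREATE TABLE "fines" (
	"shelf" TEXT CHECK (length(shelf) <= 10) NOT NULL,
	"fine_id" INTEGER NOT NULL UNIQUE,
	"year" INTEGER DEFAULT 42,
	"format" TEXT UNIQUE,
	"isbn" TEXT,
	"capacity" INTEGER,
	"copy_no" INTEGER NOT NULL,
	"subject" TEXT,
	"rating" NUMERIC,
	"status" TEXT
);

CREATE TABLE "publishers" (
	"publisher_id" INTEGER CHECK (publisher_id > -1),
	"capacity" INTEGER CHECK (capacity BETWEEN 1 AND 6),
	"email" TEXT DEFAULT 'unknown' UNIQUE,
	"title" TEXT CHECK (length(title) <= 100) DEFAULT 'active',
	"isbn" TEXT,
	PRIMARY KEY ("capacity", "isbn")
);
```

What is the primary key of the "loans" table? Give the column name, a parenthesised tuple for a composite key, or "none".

(loan_id, capacity)

A table-level PRIMARY KEY clause names 2 columns: loan_id, capacity.
This is a composite key — the combination is unique, not each column individually.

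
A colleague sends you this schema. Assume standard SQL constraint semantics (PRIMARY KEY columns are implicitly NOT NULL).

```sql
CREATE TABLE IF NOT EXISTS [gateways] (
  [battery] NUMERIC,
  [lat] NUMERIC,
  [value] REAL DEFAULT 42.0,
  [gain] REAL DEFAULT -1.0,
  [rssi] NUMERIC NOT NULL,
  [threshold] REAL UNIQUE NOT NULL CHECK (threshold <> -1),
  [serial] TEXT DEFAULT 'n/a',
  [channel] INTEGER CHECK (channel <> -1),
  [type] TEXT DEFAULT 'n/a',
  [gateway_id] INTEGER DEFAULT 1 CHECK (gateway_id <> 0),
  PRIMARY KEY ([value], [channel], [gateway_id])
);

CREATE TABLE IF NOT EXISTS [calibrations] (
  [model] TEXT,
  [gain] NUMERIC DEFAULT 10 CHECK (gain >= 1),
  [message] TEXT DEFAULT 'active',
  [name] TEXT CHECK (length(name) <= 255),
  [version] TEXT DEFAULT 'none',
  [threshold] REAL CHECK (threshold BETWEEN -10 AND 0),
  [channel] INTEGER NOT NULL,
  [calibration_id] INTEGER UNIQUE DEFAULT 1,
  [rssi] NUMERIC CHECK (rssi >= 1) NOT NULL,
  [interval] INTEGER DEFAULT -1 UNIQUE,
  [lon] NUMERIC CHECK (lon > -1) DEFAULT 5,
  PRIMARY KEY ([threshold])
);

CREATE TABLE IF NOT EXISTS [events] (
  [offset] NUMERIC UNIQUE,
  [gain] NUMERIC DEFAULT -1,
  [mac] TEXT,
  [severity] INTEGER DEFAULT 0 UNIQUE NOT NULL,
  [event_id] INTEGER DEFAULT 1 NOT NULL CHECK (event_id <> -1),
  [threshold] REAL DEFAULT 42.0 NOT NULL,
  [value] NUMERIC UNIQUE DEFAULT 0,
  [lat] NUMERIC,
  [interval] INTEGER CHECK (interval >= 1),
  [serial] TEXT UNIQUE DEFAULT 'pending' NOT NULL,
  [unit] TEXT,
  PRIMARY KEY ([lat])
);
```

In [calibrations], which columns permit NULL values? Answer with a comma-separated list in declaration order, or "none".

- model: no NOT NULL constraint applies → nullable.
- gain: CHECK does not forbid NULL (a CHECK constraint passes when its expression is NULL) → nullable.
- message: DEFAULT only fills an omitted column; an explicit NULL is still allowed → nullable.
- name: CHECK does not forbid NULL (a CHECK constraint passes when its expression is NULL) → nullable.
- version: DEFAULT only fills an omitted column; an explicit NULL is still allowed → nullable.
- threshold: part of the PRIMARY KEY, which implies NOT NULL → not nullable.
- channel: declared NOT NULL → not nullable.
- calibration_id: UNIQUE does not imply NOT NULL → nullable.
- rssi: declared NOT NULL → not nullable.
- interval: UNIQUE does not imply NOT NULL → nullable.
- lon: CHECK does not forbid NULL (a CHECK constraint passes when its expression is NULL) → nullable.

model, gain, message, name, version, calibration_id, interval, lon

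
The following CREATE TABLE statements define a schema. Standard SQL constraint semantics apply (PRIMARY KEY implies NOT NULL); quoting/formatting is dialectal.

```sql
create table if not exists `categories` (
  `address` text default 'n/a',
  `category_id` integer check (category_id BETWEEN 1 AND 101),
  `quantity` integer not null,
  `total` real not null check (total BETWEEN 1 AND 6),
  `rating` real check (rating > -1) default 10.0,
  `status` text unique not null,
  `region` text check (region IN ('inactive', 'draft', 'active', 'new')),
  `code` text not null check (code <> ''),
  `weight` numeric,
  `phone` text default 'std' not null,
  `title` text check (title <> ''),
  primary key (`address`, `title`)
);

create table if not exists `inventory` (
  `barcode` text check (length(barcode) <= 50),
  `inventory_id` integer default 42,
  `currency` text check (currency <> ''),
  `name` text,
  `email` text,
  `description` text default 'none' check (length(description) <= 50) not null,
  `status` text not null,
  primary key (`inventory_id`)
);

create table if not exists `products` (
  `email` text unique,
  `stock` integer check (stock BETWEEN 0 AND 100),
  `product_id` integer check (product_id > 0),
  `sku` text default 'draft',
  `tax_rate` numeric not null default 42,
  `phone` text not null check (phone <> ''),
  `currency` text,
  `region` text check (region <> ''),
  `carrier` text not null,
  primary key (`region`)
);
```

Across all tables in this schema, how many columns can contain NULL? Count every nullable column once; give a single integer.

categories: 4 nullable (category_id, rating, region, weight — PK (address, title) and explicit NOT NULL columns excluded).
inventory: 4 nullable (barcode, currency, name, email — PK (inventory_id) and explicit NOT NULL columns excluded).
products: 5 nullable (email, stock, product_id, sku, currency — PK (region) and explicit NOT NULL columns excluded).
Total: 4 + 4 + 5 = 13.

13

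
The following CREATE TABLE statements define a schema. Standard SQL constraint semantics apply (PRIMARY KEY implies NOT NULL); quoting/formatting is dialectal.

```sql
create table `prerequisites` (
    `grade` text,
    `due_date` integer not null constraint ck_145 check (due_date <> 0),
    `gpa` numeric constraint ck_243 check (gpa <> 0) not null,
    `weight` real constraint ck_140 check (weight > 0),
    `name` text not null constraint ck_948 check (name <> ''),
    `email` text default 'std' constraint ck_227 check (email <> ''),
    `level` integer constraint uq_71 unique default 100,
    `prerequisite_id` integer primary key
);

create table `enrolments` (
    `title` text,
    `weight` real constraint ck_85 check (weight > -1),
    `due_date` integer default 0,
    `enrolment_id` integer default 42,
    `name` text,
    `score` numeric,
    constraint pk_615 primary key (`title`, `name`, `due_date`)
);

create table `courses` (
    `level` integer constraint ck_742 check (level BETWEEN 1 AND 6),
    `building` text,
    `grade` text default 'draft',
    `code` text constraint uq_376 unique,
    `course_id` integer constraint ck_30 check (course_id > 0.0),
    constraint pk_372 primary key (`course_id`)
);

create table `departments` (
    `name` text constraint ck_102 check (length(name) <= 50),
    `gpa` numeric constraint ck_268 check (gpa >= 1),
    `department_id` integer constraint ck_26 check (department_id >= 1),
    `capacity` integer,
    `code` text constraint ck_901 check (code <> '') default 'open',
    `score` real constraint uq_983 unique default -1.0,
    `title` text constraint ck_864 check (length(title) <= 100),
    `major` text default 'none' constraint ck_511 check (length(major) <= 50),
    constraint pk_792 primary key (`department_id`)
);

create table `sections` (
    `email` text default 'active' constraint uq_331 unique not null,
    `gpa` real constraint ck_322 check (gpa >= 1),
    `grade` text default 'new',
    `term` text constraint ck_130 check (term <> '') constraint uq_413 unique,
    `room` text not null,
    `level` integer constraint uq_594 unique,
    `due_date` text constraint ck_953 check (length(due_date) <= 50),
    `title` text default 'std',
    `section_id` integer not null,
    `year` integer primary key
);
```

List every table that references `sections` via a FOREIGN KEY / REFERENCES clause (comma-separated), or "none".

none

No REFERENCES clause anywhere in the schema names sections.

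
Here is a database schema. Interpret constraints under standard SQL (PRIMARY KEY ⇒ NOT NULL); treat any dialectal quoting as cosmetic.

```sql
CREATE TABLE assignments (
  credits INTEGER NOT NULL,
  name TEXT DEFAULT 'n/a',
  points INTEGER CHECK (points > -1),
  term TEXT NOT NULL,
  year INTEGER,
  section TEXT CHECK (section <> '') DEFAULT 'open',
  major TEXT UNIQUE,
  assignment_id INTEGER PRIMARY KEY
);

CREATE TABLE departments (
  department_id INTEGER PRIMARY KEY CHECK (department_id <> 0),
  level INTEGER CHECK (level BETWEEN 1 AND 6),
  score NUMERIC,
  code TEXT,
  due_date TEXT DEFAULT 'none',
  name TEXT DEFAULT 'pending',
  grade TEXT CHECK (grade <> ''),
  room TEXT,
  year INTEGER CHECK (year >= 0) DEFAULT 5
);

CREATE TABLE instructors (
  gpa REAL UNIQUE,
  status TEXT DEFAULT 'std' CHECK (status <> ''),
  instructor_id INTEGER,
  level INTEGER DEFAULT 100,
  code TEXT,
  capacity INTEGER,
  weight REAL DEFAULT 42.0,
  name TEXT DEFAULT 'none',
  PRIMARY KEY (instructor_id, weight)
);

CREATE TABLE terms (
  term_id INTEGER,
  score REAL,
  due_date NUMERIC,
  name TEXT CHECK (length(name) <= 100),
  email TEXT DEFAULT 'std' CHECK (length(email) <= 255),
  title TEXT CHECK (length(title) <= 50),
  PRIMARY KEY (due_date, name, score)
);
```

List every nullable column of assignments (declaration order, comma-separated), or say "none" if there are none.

name, points, year, section, major

- credits: declared NOT NULL → not nullable.
- name: DEFAULT only fills an omitted column; an explicit NULL is still allowed → nullable.
- points: CHECK does not forbid NULL (a CHECK constraint passes when its expression is NULL) → nullable.
- term: declared NOT NULL → not nullable.
- year: no NOT NULL constraint applies → nullable.
- section: CHECK does not forbid NULL (a CHECK constraint passes when its expression is NULL) → nullable.
- major: UNIQUE does not imply NOT NULL → nullable.
- assignment_id: part of the PRIMARY KEY, which implies NOT NULL → not nullable.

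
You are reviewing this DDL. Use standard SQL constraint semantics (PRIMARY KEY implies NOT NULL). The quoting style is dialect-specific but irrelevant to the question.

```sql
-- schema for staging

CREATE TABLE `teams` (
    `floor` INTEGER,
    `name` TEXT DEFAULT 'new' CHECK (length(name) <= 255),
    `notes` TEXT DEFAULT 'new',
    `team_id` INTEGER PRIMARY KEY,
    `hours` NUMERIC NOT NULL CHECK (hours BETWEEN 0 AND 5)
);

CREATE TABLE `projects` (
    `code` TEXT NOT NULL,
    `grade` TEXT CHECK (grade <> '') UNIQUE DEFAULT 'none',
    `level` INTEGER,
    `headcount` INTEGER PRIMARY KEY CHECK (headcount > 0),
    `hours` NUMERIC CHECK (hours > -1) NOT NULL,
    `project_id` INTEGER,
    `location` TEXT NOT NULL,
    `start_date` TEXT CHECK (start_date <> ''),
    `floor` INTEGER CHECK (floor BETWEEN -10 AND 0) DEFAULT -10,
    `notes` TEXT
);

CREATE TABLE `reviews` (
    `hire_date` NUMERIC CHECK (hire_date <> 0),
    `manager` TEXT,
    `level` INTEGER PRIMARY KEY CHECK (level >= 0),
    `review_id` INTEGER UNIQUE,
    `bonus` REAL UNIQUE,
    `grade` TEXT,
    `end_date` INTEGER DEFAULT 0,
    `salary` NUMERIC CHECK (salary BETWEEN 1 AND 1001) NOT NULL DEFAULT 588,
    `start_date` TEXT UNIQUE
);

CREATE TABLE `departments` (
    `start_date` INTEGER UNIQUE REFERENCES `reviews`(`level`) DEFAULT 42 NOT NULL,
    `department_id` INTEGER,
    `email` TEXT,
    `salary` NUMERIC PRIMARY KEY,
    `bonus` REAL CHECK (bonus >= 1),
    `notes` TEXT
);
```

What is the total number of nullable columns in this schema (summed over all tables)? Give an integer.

20

teams: 3 nullable (floor, name, notes — PK (team_id) and explicit NOT NULL columns excluded).
projects: 6 nullable (grade, level, project_id, start_date, floor, notes — PK (headcount) and explicit NOT NULL columns excluded).
reviews: 7 nullable (hire_date, manager, review_id, bonus, grade, end_date, start_date — PK (level) and explicit NOT NULL columns excluded).
departments: 4 nullable (department_id, email, bonus, notes — PK (salary) and explicit NOT NULL columns excluded).
Total: 3 + 6 + 7 + 4 = 20.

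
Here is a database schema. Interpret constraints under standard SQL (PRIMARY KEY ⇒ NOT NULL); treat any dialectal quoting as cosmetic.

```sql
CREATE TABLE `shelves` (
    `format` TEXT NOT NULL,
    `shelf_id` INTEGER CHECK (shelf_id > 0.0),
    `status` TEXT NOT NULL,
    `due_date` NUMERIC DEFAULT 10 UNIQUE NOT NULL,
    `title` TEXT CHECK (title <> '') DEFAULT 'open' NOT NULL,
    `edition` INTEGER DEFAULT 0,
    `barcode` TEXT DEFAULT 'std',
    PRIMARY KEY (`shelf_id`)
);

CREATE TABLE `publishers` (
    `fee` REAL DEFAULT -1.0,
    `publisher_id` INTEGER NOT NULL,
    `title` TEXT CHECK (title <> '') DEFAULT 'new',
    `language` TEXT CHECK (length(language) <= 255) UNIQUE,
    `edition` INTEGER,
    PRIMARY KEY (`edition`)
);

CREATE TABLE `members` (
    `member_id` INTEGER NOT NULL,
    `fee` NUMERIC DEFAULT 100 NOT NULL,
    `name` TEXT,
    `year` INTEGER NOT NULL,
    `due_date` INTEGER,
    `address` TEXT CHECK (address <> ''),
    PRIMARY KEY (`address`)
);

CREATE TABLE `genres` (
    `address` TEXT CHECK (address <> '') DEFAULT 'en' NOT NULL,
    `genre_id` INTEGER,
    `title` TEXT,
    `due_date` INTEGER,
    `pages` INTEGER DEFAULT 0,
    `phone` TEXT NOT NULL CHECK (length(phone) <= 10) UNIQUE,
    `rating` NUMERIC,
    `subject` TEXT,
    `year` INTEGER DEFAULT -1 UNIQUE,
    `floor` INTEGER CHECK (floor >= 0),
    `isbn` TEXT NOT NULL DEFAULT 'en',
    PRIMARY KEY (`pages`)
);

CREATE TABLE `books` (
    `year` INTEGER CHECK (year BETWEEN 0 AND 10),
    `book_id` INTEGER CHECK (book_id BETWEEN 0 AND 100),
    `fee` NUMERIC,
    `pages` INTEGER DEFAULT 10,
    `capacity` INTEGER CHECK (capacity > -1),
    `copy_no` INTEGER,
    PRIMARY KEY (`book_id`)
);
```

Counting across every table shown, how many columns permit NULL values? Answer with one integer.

shelves: 2 nullable (edition, barcode — PK (shelf_id) and explicit NOT NULL columns excluded).
publishers: 3 nullable (fee, title, language — PK (edition) and explicit NOT NULL columns excluded).
members: 2 nullable (name, due_date — PK (address) and explicit NOT NULL columns excluded).
genres: 7 nullable (genre_id, title, due_date, rating, subject, year, floor — PK (pages) and explicit NOT NULL columns excluded).
books: 5 nullable (year, fee, pages, capacity, copy_no — PK (book_id) and explicit NOT NULL columns excluded).
Total: 2 + 3 + 2 + 7 + 5 = 19.

19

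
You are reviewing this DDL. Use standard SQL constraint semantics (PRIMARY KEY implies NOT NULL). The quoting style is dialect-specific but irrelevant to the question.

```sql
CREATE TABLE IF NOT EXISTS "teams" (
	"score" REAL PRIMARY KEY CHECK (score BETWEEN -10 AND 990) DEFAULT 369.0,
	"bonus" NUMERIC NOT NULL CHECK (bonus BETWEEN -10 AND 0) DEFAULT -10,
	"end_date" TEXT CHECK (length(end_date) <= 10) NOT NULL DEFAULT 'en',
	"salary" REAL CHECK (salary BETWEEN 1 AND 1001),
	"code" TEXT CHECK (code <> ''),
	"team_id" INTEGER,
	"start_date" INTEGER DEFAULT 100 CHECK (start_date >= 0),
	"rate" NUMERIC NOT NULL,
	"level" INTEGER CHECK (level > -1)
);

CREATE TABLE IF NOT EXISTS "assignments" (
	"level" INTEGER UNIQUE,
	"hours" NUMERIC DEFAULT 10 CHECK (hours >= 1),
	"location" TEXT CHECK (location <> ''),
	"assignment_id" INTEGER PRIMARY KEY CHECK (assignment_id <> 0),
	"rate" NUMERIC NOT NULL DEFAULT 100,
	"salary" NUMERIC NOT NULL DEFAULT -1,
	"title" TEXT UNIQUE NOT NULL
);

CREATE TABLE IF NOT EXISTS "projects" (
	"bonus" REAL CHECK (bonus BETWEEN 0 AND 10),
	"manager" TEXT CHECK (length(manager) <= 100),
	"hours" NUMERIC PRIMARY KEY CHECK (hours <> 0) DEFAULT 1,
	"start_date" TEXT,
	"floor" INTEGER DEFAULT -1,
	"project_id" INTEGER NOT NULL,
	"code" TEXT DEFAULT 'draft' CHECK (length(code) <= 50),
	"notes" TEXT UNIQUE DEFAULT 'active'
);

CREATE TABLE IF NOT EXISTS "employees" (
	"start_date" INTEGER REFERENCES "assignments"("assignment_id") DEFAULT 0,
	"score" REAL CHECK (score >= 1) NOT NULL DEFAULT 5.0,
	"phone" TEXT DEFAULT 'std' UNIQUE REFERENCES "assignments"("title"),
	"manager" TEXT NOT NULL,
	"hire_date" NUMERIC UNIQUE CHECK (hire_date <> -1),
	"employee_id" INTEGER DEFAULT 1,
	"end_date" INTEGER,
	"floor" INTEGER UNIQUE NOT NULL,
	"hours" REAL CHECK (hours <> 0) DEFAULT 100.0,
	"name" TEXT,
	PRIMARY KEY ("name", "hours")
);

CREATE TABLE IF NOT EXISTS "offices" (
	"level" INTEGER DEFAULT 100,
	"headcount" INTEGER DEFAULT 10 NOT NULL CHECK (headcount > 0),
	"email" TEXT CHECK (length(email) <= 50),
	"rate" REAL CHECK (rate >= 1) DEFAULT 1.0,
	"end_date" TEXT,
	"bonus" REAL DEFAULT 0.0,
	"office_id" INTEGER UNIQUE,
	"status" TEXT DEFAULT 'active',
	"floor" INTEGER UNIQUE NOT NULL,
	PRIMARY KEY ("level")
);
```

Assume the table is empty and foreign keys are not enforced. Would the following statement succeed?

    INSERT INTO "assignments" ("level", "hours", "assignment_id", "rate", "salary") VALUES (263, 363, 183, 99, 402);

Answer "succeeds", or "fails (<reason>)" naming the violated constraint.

fails (NOT NULL on title)

title is omitted from the column list and has no DEFAULT, so it would receive NULL.
But title is declared NOT NULL.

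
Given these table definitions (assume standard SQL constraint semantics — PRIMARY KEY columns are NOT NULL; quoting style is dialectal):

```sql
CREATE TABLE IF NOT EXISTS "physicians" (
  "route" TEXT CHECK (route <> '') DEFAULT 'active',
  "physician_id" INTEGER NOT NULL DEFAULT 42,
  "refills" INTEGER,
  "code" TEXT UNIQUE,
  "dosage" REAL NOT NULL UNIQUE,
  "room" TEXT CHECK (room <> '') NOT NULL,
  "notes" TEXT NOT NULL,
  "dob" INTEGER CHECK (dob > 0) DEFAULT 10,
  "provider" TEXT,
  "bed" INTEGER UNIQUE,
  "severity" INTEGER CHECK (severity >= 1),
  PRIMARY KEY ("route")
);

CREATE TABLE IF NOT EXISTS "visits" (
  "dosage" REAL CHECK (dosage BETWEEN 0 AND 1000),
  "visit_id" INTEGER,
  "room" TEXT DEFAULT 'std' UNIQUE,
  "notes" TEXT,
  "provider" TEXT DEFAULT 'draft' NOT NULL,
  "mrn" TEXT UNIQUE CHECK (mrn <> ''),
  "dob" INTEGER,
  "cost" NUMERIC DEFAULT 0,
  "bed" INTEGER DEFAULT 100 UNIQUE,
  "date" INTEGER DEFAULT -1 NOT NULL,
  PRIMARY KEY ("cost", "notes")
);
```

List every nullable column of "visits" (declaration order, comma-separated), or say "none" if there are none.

dosage, visit_id, room, mrn, dob, bed

- dosage: CHECK does not forbid NULL (a CHECK constraint passes when its expression is NULL) → nullable.
- visit_id: no NOT NULL constraint applies → nullable.
- room: UNIQUE does not imply NOT NULL → nullable.
- notes: part of the PRIMARY KEY, which implies NOT NULL → not nullable.
- provider: declared NOT NULL → not nullable.
- mrn: CHECK does not forbid NULL (a CHECK constraint passes when its expression is NULL) → nullable.
- dob: no NOT NULL constraint applies → nullable.
- cost: part of the PRIMARY KEY, which implies NOT NULL → not nullable.
- bed: UNIQUE does not imply NOT NULL → nullable.
- date: declared NOT NULL → not nullable.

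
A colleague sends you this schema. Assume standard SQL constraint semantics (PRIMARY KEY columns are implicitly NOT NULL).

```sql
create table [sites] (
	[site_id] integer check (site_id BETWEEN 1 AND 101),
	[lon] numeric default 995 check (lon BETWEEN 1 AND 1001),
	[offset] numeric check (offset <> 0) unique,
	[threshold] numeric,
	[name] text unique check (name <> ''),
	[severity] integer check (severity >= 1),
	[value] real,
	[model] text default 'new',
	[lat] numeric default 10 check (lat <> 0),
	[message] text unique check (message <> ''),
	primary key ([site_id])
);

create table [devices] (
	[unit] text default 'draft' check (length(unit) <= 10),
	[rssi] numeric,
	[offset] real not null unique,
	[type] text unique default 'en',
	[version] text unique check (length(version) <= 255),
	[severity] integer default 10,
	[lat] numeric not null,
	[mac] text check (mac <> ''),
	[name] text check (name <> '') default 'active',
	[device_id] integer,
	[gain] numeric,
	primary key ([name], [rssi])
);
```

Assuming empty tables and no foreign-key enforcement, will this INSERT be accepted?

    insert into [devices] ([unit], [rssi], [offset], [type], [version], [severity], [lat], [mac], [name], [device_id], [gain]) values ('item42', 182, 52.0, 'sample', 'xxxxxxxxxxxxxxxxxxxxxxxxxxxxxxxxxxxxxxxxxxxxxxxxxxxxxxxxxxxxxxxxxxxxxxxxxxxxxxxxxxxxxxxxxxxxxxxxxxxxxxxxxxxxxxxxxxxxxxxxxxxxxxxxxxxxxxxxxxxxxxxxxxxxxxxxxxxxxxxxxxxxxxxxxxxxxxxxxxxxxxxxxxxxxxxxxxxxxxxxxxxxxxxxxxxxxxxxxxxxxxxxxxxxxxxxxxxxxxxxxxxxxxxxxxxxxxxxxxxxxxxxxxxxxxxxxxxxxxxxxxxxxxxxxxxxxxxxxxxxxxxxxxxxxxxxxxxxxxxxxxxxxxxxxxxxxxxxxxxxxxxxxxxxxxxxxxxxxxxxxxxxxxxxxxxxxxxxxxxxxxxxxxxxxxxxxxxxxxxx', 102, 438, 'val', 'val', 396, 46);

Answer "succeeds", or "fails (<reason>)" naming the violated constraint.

The value 'xxxxxxxxxxxxxxxxxxxxxxxxxxxxxxxxxxxxxxxxxxxxxxxxxxxxxxxxxxxxxxxxxxxxxxxxxxxxxxxxxxxxxxxxxxxxxxxxxxxxxxxxxxxxxxxxxxxxxxxxxxxxxxxxxxxxxxxxxxxxxxxxxxxxxxxxxxxxxxxxxxxxxxxxxxxxxxxxxxxxxxxxxxxxxxxxxxxxxxxxxxxxxxxxxxxxxxxxxxxxxxxxxxxxxxxxxxxxxxxxxxxxxxxxxxxxxxxxxxxxxxxxxxxxxxxxxxxxxxxxxxxxxxxxxxxxxxxxxxxxxxxxxxxxxxxxxxxxxxxxxxxxxxxxxxxxxxxxxxxxxxxxxxxxxxxxxxxxxxxxxxxxxxxxxxxxxxxxxxxxxxxxxxxxxxxxxxxxxxxx' for version violates CHECK (length(version) <= 255).

fails (CHECK on version)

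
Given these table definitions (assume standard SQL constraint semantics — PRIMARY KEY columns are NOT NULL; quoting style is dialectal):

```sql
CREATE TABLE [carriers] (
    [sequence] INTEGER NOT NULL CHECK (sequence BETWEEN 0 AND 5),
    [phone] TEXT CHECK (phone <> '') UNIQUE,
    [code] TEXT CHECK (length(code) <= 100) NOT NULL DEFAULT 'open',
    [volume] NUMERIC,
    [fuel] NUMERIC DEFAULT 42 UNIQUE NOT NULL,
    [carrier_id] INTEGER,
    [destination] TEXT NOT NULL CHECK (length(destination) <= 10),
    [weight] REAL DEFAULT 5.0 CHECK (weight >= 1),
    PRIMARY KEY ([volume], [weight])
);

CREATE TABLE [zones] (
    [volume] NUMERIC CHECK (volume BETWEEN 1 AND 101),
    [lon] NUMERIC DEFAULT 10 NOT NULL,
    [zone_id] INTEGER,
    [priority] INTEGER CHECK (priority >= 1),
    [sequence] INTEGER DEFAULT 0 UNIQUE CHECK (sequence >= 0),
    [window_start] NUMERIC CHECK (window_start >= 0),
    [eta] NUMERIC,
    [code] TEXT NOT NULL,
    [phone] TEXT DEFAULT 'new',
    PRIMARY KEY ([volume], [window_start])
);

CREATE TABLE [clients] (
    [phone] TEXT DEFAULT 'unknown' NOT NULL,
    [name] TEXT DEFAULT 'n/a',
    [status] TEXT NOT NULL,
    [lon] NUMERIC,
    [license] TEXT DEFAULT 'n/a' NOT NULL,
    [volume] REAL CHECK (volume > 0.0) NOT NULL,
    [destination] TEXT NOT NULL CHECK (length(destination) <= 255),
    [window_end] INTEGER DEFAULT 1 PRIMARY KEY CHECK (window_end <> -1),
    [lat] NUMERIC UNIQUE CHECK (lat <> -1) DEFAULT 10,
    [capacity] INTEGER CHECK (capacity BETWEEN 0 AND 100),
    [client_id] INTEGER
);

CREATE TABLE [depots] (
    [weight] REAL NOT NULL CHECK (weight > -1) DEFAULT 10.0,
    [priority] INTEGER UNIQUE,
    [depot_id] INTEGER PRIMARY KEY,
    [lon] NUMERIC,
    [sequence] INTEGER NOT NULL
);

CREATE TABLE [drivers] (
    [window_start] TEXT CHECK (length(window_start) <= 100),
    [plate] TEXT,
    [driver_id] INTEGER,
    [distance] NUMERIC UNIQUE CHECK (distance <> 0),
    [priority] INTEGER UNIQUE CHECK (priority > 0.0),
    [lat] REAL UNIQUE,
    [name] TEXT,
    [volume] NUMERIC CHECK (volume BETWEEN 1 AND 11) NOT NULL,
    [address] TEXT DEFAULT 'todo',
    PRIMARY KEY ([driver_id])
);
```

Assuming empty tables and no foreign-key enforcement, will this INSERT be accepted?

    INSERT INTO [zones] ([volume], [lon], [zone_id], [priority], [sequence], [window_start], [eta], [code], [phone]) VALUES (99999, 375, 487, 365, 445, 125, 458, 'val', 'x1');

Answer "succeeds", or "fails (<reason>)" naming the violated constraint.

The value 99999 for volume violates CHECK (volume BETWEEN 1 AND 101).

fails (CHECK on volume)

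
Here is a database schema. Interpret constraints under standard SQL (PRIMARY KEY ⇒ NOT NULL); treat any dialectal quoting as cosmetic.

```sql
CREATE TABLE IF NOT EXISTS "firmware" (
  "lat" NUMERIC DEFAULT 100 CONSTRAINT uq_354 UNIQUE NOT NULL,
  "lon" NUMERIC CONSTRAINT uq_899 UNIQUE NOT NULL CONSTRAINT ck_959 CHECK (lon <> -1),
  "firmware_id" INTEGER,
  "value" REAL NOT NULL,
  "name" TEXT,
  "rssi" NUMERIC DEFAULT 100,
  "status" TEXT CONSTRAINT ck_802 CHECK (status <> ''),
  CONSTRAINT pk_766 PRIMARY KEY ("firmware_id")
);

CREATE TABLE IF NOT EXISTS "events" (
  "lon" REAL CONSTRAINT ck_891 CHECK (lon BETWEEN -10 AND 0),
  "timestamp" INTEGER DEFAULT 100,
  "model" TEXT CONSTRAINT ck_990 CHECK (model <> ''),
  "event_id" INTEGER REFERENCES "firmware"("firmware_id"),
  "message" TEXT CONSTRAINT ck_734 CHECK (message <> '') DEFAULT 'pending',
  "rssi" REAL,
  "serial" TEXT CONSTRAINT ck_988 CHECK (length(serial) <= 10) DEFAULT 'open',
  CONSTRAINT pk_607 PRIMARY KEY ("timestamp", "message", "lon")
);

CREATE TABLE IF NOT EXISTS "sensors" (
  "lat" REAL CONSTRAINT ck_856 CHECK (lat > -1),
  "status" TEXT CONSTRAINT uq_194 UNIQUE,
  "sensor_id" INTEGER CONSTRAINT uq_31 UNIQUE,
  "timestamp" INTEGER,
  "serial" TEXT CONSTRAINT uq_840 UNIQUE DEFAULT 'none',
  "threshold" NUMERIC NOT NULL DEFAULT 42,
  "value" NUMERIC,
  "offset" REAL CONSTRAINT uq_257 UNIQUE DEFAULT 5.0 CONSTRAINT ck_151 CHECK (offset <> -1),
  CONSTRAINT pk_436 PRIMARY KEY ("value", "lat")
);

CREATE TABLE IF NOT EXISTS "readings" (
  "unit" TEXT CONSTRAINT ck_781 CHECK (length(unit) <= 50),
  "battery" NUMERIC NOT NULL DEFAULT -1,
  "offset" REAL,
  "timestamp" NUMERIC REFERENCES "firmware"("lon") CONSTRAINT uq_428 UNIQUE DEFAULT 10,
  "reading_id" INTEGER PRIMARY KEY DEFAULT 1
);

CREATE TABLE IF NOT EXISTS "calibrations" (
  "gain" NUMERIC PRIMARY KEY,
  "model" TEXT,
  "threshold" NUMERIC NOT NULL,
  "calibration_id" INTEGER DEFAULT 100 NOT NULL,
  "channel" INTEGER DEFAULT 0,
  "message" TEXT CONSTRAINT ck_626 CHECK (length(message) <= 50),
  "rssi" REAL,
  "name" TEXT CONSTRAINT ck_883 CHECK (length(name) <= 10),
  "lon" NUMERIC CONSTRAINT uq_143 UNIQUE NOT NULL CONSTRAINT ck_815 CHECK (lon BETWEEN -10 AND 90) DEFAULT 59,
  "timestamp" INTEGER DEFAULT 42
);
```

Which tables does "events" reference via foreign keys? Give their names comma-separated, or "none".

- event_id REFERENCES firmware(firmware_id).

firmware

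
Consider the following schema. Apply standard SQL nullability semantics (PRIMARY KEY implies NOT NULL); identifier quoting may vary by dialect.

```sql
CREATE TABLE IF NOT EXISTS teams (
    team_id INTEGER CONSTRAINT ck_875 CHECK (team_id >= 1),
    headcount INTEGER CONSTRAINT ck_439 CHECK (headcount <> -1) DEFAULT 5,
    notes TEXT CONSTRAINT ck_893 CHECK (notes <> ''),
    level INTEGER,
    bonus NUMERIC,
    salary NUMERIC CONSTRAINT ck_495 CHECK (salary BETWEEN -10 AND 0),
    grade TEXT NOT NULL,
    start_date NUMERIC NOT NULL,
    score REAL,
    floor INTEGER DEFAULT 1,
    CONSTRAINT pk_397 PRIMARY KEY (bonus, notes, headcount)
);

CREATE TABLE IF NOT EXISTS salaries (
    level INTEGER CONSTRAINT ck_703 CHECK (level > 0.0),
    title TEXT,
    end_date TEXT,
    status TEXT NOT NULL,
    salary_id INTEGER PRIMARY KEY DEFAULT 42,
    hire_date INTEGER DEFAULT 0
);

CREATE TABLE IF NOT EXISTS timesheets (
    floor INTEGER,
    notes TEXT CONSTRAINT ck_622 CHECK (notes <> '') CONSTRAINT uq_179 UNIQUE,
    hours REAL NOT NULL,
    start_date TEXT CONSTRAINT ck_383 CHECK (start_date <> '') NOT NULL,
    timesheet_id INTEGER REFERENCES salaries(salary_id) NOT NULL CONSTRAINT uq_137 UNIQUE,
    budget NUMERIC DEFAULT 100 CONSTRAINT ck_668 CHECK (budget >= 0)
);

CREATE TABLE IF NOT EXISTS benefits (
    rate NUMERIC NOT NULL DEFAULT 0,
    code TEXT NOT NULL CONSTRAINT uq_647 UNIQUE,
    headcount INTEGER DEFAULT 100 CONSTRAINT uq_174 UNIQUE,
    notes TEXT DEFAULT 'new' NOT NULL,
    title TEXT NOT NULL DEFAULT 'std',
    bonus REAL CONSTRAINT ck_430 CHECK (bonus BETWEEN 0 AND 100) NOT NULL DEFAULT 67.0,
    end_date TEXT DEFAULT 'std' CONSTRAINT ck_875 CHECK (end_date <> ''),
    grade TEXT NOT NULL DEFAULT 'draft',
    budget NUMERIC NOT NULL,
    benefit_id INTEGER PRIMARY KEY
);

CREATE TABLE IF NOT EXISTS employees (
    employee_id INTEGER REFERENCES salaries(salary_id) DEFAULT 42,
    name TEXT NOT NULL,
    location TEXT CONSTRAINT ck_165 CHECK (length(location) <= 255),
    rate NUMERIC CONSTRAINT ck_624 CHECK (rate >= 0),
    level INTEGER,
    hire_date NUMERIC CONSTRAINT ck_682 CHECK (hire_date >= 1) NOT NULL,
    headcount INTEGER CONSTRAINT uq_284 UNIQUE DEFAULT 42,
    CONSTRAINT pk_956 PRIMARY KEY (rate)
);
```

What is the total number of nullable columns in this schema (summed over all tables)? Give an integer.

18

teams: 5 nullable (team_id, level, salary, score, floor — PK (bonus, notes, headcount) and explicit NOT NULL columns excluded).
salaries: 4 nullable (level, title, end_date, hire_date — PK (salary_id) and explicit NOT NULL columns excluded).
timesheets: 3 nullable (floor, notes, budget — PK none and explicit NOT NULL columns excluded).
benefits: 2 nullable (headcount, end_date — PK (benefit_id) and explicit NOT NULL columns excluded).
employees: 4 nullable (employee_id, location, level, headcount — PK (rate) and explicit NOT NULL columns excluded).
Total: 5 + 4 + 3 + 2 + 4 = 18.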